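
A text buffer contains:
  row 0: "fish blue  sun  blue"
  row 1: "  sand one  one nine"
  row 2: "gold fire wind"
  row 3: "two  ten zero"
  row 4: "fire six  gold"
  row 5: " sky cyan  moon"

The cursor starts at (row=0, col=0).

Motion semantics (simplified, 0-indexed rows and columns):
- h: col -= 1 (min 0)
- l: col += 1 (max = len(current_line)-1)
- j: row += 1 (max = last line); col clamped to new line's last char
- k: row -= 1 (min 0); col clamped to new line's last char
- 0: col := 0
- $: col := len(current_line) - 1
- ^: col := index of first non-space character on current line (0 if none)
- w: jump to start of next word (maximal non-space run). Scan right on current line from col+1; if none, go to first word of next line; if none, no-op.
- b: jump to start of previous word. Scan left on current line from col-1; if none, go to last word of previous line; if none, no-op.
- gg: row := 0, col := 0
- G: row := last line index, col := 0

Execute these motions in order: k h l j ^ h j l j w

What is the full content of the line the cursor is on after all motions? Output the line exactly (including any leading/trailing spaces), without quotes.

Answer: two  ten zero

Derivation:
After 1 (k): row=0 col=0 char='f'
After 2 (h): row=0 col=0 char='f'
After 3 (l): row=0 col=1 char='i'
After 4 (j): row=1 col=1 char='_'
After 5 (^): row=1 col=2 char='s'
After 6 (h): row=1 col=1 char='_'
After 7 (j): row=2 col=1 char='o'
After 8 (l): row=2 col=2 char='l'
After 9 (j): row=3 col=2 char='o'
After 10 (w): row=3 col=5 char='t'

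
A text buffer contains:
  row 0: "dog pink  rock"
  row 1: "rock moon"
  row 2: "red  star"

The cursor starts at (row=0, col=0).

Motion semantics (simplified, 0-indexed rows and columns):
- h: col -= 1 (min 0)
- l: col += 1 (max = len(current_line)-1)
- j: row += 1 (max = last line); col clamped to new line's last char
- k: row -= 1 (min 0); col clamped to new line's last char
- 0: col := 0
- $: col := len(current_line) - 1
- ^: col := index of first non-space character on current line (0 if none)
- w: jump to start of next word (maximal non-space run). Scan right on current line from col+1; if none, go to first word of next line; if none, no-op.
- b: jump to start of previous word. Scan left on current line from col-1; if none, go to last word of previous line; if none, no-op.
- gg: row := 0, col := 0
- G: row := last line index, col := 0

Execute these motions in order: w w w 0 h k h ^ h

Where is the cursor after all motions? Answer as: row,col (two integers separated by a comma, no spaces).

After 1 (w): row=0 col=4 char='p'
After 2 (w): row=0 col=10 char='r'
After 3 (w): row=1 col=0 char='r'
After 4 (0): row=1 col=0 char='r'
After 5 (h): row=1 col=0 char='r'
After 6 (k): row=0 col=0 char='d'
After 7 (h): row=0 col=0 char='d'
After 8 (^): row=0 col=0 char='d'
After 9 (h): row=0 col=0 char='d'

Answer: 0,0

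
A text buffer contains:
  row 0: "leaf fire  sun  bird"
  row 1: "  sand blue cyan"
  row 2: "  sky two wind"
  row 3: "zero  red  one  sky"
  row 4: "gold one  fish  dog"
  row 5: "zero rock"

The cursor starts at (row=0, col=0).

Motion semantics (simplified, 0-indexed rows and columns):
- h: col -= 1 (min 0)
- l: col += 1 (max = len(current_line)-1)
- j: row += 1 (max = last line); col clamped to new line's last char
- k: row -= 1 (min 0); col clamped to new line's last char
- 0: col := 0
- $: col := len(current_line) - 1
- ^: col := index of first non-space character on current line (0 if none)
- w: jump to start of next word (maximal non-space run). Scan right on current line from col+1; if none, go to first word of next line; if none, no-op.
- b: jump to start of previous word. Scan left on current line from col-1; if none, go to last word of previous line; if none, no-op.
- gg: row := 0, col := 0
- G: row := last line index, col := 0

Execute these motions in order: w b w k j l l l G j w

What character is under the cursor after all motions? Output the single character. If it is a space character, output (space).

Answer: r

Derivation:
After 1 (w): row=0 col=5 char='f'
After 2 (b): row=0 col=0 char='l'
After 3 (w): row=0 col=5 char='f'
After 4 (k): row=0 col=5 char='f'
After 5 (j): row=1 col=5 char='d'
After 6 (l): row=1 col=6 char='_'
After 7 (l): row=1 col=7 char='b'
After 8 (l): row=1 col=8 char='l'
After 9 (G): row=5 col=0 char='z'
After 10 (j): row=5 col=0 char='z'
After 11 (w): row=5 col=5 char='r'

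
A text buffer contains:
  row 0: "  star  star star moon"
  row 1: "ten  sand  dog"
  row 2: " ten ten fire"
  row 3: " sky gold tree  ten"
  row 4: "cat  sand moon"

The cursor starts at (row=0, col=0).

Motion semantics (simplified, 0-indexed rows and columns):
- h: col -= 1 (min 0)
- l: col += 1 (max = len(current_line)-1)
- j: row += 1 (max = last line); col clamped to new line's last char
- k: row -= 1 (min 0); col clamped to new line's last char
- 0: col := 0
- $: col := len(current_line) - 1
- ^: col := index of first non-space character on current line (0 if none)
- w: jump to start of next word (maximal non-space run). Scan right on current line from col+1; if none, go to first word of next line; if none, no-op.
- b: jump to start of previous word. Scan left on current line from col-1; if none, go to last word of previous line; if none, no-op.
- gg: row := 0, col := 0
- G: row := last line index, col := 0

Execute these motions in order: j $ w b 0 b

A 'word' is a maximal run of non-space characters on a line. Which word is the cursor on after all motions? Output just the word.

Answer: moon

Derivation:
After 1 (j): row=1 col=0 char='t'
After 2 ($): row=1 col=13 char='g'
After 3 (w): row=2 col=1 char='t'
After 4 (b): row=1 col=11 char='d'
After 5 (0): row=1 col=0 char='t'
After 6 (b): row=0 col=18 char='m'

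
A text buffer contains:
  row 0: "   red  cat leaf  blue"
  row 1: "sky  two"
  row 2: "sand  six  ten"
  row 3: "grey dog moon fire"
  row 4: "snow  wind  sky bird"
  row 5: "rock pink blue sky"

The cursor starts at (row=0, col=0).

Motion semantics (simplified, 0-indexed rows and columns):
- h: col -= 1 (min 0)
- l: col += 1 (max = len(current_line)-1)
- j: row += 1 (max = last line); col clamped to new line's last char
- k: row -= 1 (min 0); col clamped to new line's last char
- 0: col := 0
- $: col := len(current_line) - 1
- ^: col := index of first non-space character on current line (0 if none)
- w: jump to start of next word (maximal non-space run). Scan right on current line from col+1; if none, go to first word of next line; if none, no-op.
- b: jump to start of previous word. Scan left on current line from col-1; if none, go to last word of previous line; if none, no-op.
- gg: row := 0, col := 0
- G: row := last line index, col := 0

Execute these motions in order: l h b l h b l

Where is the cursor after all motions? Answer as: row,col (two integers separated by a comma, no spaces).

After 1 (l): row=0 col=1 char='_'
After 2 (h): row=0 col=0 char='_'
After 3 (b): row=0 col=0 char='_'
After 4 (l): row=0 col=1 char='_'
After 5 (h): row=0 col=0 char='_'
After 6 (b): row=0 col=0 char='_'
After 7 (l): row=0 col=1 char='_'

Answer: 0,1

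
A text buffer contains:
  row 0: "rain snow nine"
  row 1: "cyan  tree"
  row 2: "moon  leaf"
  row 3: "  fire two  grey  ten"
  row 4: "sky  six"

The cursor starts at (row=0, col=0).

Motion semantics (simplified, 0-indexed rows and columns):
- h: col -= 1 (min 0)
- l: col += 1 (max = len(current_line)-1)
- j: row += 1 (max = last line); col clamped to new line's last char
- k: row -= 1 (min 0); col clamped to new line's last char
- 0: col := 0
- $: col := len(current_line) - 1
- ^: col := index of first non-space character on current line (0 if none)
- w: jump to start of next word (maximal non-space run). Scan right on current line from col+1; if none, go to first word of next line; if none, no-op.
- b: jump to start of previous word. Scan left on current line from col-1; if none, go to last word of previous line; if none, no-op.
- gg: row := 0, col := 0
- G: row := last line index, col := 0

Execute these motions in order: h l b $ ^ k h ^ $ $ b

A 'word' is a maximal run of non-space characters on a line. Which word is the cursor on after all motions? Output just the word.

After 1 (h): row=0 col=0 char='r'
After 2 (l): row=0 col=1 char='a'
After 3 (b): row=0 col=0 char='r'
After 4 ($): row=0 col=13 char='e'
After 5 (^): row=0 col=0 char='r'
After 6 (k): row=0 col=0 char='r'
After 7 (h): row=0 col=0 char='r'
After 8 (^): row=0 col=0 char='r'
After 9 ($): row=0 col=13 char='e'
After 10 ($): row=0 col=13 char='e'
After 11 (b): row=0 col=10 char='n'

Answer: nine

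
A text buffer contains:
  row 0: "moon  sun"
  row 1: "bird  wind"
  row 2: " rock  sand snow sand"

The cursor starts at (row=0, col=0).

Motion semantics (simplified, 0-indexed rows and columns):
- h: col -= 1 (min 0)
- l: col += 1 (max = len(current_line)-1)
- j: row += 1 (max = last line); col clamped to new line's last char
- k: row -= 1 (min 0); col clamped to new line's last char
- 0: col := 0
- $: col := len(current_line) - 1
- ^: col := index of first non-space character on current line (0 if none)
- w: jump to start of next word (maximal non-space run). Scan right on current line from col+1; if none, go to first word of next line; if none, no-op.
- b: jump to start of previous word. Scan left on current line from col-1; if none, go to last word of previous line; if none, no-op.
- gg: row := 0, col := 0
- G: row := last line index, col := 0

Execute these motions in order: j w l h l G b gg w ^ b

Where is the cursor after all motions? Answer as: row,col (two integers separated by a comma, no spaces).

After 1 (j): row=1 col=0 char='b'
After 2 (w): row=1 col=6 char='w'
After 3 (l): row=1 col=7 char='i'
After 4 (h): row=1 col=6 char='w'
After 5 (l): row=1 col=7 char='i'
After 6 (G): row=2 col=0 char='_'
After 7 (b): row=1 col=6 char='w'
After 8 (gg): row=0 col=0 char='m'
After 9 (w): row=0 col=6 char='s'
After 10 (^): row=0 col=0 char='m'
After 11 (b): row=0 col=0 char='m'

Answer: 0,0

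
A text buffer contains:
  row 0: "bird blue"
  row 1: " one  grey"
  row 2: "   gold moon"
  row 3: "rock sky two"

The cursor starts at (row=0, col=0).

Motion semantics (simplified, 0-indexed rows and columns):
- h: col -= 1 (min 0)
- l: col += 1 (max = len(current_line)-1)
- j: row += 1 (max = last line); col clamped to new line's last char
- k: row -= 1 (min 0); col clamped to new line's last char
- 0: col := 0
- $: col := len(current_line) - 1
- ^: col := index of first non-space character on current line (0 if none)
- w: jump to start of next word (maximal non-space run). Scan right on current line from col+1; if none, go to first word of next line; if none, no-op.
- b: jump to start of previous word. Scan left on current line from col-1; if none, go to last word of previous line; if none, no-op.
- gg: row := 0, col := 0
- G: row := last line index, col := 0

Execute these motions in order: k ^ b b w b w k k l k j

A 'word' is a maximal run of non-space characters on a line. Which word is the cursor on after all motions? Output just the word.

Answer: grey

Derivation:
After 1 (k): row=0 col=0 char='b'
After 2 (^): row=0 col=0 char='b'
After 3 (b): row=0 col=0 char='b'
After 4 (b): row=0 col=0 char='b'
After 5 (w): row=0 col=5 char='b'
After 6 (b): row=0 col=0 char='b'
After 7 (w): row=0 col=5 char='b'
After 8 (k): row=0 col=5 char='b'
After 9 (k): row=0 col=5 char='b'
After 10 (l): row=0 col=6 char='l'
After 11 (k): row=0 col=6 char='l'
After 12 (j): row=1 col=6 char='g'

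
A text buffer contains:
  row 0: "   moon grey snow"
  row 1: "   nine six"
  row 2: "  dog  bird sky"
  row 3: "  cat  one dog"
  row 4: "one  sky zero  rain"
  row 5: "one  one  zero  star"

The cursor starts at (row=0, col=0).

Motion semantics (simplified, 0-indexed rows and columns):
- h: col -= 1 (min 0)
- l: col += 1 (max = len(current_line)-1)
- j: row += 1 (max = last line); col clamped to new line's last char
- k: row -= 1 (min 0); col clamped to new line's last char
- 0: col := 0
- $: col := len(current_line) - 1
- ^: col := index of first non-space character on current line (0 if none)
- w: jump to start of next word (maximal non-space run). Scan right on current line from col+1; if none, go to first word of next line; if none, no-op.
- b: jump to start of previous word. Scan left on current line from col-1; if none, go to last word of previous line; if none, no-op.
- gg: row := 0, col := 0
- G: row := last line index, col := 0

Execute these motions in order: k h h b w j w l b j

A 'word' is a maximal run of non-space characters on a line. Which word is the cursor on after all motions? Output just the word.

Answer: bird

Derivation:
After 1 (k): row=0 col=0 char='_'
After 2 (h): row=0 col=0 char='_'
After 3 (h): row=0 col=0 char='_'
After 4 (b): row=0 col=0 char='_'
After 5 (w): row=0 col=3 char='m'
After 6 (j): row=1 col=3 char='n'
After 7 (w): row=1 col=8 char='s'
After 8 (l): row=1 col=9 char='i'
After 9 (b): row=1 col=8 char='s'
After 10 (j): row=2 col=8 char='i'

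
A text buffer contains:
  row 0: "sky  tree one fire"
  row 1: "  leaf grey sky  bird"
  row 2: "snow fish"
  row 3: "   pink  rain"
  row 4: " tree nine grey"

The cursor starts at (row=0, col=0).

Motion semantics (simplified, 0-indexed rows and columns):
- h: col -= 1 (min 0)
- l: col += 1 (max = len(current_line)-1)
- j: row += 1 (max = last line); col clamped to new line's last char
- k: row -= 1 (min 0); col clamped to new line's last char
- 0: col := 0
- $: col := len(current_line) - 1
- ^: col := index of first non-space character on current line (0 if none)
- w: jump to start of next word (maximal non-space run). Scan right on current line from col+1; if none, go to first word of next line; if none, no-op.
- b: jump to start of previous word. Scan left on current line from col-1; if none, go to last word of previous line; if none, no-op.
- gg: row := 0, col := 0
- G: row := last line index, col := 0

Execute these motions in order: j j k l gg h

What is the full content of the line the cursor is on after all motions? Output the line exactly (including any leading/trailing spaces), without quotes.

After 1 (j): row=1 col=0 char='_'
After 2 (j): row=2 col=0 char='s'
After 3 (k): row=1 col=0 char='_'
After 4 (l): row=1 col=1 char='_'
After 5 (gg): row=0 col=0 char='s'
After 6 (h): row=0 col=0 char='s'

Answer: sky  tree one fire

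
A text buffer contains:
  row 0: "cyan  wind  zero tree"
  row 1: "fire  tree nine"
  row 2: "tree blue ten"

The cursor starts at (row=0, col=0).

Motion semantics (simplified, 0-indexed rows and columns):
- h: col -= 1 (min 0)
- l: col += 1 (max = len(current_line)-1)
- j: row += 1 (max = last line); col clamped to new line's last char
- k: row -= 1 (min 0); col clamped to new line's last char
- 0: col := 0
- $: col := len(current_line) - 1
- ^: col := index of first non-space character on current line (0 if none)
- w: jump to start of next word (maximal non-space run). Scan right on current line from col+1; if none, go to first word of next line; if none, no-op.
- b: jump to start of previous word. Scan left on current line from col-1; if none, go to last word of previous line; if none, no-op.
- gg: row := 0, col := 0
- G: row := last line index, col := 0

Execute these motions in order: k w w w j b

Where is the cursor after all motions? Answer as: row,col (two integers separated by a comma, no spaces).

Answer: 1,11

Derivation:
After 1 (k): row=0 col=0 char='c'
After 2 (w): row=0 col=6 char='w'
After 3 (w): row=0 col=12 char='z'
After 4 (w): row=0 col=17 char='t'
After 5 (j): row=1 col=14 char='e'
After 6 (b): row=1 col=11 char='n'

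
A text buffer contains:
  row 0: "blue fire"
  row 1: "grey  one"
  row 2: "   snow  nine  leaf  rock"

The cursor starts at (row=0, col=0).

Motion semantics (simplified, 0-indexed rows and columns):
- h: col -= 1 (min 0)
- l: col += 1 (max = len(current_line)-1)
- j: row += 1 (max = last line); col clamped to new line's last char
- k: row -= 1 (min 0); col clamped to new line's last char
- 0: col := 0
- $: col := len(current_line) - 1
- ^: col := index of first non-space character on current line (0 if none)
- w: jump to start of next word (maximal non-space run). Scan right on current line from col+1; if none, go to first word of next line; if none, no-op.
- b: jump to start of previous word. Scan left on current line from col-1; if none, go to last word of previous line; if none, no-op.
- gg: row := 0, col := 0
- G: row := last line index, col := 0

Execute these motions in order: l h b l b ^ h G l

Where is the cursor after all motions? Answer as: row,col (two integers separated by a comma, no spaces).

After 1 (l): row=0 col=1 char='l'
After 2 (h): row=0 col=0 char='b'
After 3 (b): row=0 col=0 char='b'
After 4 (l): row=0 col=1 char='l'
After 5 (b): row=0 col=0 char='b'
After 6 (^): row=0 col=0 char='b'
After 7 (h): row=0 col=0 char='b'
After 8 (G): row=2 col=0 char='_'
After 9 (l): row=2 col=1 char='_'

Answer: 2,1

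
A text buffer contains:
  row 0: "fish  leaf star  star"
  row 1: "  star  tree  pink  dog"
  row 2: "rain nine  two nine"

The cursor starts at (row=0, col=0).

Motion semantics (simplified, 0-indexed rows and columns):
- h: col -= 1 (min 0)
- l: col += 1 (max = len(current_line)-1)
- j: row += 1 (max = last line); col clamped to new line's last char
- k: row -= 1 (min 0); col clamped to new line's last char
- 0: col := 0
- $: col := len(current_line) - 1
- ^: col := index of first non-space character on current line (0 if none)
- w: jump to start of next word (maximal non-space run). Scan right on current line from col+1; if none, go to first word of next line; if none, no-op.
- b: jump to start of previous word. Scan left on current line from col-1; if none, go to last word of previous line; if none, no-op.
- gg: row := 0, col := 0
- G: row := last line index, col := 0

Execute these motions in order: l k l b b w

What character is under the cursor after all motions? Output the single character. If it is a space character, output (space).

Answer: l

Derivation:
After 1 (l): row=0 col=1 char='i'
After 2 (k): row=0 col=1 char='i'
After 3 (l): row=0 col=2 char='s'
After 4 (b): row=0 col=0 char='f'
After 5 (b): row=0 col=0 char='f'
After 6 (w): row=0 col=6 char='l'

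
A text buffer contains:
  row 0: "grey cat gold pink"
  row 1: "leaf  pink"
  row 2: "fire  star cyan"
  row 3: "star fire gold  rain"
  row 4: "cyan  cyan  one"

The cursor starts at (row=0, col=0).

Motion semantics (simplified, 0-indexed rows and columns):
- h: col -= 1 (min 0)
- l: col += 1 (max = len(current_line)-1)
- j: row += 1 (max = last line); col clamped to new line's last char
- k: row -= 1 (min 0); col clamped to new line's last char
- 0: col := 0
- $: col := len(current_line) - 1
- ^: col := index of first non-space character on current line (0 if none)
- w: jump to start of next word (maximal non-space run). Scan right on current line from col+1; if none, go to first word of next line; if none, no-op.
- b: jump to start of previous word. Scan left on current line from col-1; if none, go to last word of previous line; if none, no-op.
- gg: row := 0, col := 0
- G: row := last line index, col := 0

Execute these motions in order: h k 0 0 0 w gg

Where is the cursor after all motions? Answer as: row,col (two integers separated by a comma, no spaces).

Answer: 0,0

Derivation:
After 1 (h): row=0 col=0 char='g'
After 2 (k): row=0 col=0 char='g'
After 3 (0): row=0 col=0 char='g'
After 4 (0): row=0 col=0 char='g'
After 5 (0): row=0 col=0 char='g'
After 6 (w): row=0 col=5 char='c'
After 7 (gg): row=0 col=0 char='g'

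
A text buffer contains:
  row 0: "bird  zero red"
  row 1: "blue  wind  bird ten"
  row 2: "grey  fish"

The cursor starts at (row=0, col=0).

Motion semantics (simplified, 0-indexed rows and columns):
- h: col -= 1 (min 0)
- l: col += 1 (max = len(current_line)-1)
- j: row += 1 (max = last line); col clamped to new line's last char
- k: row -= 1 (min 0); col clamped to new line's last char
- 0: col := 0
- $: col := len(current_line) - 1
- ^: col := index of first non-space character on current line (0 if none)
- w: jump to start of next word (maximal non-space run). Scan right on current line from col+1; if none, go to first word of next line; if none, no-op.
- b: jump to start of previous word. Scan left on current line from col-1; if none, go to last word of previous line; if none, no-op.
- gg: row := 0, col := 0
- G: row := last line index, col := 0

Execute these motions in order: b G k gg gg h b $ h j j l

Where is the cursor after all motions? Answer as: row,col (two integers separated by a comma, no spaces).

After 1 (b): row=0 col=0 char='b'
After 2 (G): row=2 col=0 char='g'
After 3 (k): row=1 col=0 char='b'
After 4 (gg): row=0 col=0 char='b'
After 5 (gg): row=0 col=0 char='b'
After 6 (h): row=0 col=0 char='b'
After 7 (b): row=0 col=0 char='b'
After 8 ($): row=0 col=13 char='d'
After 9 (h): row=0 col=12 char='e'
After 10 (j): row=1 col=12 char='b'
After 11 (j): row=2 col=9 char='h'
After 12 (l): row=2 col=9 char='h'

Answer: 2,9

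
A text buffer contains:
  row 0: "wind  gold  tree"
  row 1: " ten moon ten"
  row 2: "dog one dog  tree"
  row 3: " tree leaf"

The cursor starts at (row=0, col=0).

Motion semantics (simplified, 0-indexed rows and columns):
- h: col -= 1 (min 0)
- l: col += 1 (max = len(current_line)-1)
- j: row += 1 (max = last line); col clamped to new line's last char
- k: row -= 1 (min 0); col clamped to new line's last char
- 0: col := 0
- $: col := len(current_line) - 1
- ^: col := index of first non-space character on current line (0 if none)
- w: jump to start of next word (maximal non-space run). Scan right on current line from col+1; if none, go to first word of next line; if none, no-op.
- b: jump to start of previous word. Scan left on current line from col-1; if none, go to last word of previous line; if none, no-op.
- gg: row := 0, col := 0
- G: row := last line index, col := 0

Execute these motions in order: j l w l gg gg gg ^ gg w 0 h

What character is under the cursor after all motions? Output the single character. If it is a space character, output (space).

After 1 (j): row=1 col=0 char='_'
After 2 (l): row=1 col=1 char='t'
After 3 (w): row=1 col=5 char='m'
After 4 (l): row=1 col=6 char='o'
After 5 (gg): row=0 col=0 char='w'
After 6 (gg): row=0 col=0 char='w'
After 7 (gg): row=0 col=0 char='w'
After 8 (^): row=0 col=0 char='w'
After 9 (gg): row=0 col=0 char='w'
After 10 (w): row=0 col=6 char='g'
After 11 (0): row=0 col=0 char='w'
After 12 (h): row=0 col=0 char='w'

Answer: w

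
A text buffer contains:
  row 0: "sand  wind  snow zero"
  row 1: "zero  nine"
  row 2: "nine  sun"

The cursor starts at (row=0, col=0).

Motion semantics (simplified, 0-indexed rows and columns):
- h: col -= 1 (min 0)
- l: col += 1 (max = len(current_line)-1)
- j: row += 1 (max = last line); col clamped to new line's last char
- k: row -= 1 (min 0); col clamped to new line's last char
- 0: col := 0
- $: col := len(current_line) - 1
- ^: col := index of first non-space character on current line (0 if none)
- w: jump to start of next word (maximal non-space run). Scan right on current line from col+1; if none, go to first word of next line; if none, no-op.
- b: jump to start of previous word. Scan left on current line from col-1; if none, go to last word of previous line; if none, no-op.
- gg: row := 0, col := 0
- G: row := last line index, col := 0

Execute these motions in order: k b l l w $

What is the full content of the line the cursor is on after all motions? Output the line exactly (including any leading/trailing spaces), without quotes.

After 1 (k): row=0 col=0 char='s'
After 2 (b): row=0 col=0 char='s'
After 3 (l): row=0 col=1 char='a'
After 4 (l): row=0 col=2 char='n'
After 5 (w): row=0 col=6 char='w'
After 6 ($): row=0 col=20 char='o'

Answer: sand  wind  snow zero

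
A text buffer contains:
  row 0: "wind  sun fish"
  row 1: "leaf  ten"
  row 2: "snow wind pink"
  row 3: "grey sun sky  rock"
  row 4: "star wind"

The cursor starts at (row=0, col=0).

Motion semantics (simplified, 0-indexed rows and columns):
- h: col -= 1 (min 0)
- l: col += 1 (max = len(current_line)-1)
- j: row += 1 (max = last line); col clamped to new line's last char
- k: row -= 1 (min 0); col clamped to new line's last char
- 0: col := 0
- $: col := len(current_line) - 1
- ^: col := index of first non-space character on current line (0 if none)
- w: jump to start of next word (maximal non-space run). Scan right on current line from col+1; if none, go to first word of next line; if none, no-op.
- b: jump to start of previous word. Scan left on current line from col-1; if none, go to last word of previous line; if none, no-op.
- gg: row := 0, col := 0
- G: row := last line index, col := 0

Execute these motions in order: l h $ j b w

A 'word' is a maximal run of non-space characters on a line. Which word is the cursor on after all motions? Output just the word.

After 1 (l): row=0 col=1 char='i'
After 2 (h): row=0 col=0 char='w'
After 3 ($): row=0 col=13 char='h'
After 4 (j): row=1 col=8 char='n'
After 5 (b): row=1 col=6 char='t'
After 6 (w): row=2 col=0 char='s'

Answer: snow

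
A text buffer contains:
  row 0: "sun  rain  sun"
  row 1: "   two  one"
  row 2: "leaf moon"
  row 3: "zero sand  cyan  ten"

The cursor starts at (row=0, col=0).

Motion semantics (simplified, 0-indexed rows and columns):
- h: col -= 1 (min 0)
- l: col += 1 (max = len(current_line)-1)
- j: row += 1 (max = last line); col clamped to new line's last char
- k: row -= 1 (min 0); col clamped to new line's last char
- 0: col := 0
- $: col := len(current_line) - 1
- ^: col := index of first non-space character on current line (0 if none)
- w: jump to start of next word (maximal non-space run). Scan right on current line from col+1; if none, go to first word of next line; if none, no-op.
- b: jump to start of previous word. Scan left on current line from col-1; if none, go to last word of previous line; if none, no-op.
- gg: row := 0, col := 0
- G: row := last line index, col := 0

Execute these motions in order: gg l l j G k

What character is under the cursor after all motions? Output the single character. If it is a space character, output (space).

After 1 (gg): row=0 col=0 char='s'
After 2 (l): row=0 col=1 char='u'
After 3 (l): row=0 col=2 char='n'
After 4 (j): row=1 col=2 char='_'
After 5 (G): row=3 col=0 char='z'
After 6 (k): row=2 col=0 char='l'

Answer: l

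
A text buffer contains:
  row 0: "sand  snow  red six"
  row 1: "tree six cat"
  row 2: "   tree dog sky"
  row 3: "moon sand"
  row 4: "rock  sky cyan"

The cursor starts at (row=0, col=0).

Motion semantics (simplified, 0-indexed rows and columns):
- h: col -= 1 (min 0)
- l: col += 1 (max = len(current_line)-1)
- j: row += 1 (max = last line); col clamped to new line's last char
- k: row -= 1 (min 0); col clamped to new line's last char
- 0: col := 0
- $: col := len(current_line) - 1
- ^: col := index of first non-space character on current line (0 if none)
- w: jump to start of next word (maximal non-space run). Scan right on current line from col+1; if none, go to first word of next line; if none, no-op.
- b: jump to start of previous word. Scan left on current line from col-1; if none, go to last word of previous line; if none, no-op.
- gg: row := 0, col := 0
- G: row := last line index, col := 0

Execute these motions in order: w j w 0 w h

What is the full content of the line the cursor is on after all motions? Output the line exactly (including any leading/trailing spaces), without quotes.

Answer: tree six cat

Derivation:
After 1 (w): row=0 col=6 char='s'
After 2 (j): row=1 col=6 char='i'
After 3 (w): row=1 col=9 char='c'
After 4 (0): row=1 col=0 char='t'
After 5 (w): row=1 col=5 char='s'
After 6 (h): row=1 col=4 char='_'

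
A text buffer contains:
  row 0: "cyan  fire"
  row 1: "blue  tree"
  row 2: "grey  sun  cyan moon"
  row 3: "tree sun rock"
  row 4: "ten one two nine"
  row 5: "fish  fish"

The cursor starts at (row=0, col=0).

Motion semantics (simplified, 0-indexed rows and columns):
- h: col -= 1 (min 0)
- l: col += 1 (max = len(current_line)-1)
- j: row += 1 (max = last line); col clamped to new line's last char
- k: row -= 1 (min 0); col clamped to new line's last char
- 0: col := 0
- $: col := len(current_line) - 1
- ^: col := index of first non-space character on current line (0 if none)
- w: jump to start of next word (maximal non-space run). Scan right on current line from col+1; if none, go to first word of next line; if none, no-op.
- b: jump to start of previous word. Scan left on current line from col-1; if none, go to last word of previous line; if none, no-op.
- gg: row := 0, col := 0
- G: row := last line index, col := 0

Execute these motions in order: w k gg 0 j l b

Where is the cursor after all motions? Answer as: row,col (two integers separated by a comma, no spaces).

After 1 (w): row=0 col=6 char='f'
After 2 (k): row=0 col=6 char='f'
After 3 (gg): row=0 col=0 char='c'
After 4 (0): row=0 col=0 char='c'
After 5 (j): row=1 col=0 char='b'
After 6 (l): row=1 col=1 char='l'
After 7 (b): row=1 col=0 char='b'

Answer: 1,0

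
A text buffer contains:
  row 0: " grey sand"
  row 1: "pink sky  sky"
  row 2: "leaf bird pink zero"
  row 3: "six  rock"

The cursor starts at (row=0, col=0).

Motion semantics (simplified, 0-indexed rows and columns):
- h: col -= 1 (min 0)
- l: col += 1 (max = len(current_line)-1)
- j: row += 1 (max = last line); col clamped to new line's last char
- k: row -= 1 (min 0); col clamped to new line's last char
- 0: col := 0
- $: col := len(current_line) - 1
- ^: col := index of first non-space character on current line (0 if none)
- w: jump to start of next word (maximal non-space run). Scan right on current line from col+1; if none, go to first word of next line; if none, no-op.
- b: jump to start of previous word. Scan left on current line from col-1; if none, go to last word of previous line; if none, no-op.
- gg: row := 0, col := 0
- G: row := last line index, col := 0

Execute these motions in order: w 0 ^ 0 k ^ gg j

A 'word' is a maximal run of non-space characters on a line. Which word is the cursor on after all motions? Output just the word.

After 1 (w): row=0 col=1 char='g'
After 2 (0): row=0 col=0 char='_'
After 3 (^): row=0 col=1 char='g'
After 4 (0): row=0 col=0 char='_'
After 5 (k): row=0 col=0 char='_'
After 6 (^): row=0 col=1 char='g'
After 7 (gg): row=0 col=0 char='_'
After 8 (j): row=1 col=0 char='p'

Answer: pink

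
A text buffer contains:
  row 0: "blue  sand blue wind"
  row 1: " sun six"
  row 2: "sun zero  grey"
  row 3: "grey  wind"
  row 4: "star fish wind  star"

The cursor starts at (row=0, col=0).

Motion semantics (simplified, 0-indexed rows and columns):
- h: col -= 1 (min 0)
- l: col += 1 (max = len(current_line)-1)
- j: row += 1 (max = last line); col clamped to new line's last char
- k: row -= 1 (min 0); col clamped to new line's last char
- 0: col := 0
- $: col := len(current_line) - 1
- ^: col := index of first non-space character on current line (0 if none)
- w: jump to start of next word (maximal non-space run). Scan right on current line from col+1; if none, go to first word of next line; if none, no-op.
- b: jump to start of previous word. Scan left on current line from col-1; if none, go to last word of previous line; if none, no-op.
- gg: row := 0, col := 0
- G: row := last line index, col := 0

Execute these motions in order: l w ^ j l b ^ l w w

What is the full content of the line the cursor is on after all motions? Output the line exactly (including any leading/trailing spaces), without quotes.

After 1 (l): row=0 col=1 char='l'
After 2 (w): row=0 col=6 char='s'
After 3 (^): row=0 col=0 char='b'
After 4 (j): row=1 col=0 char='_'
After 5 (l): row=1 col=1 char='s'
After 6 (b): row=0 col=16 char='w'
After 7 (^): row=0 col=0 char='b'
After 8 (l): row=0 col=1 char='l'
After 9 (w): row=0 col=6 char='s'
After 10 (w): row=0 col=11 char='b'

Answer: blue  sand blue wind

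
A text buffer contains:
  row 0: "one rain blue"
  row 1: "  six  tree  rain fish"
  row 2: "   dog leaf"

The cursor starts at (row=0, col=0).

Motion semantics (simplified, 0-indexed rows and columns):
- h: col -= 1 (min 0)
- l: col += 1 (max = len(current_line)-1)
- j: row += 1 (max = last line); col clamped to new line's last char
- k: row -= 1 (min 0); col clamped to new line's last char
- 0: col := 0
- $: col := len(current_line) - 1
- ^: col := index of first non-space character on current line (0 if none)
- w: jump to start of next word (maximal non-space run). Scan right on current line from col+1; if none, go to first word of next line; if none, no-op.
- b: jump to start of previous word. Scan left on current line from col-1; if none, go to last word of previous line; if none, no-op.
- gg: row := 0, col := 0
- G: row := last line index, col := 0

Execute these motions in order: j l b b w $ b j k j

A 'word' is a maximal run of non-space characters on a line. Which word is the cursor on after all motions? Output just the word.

Answer: tree

Derivation:
After 1 (j): row=1 col=0 char='_'
After 2 (l): row=1 col=1 char='_'
After 3 (b): row=0 col=9 char='b'
After 4 (b): row=0 col=4 char='r'
After 5 (w): row=0 col=9 char='b'
After 6 ($): row=0 col=12 char='e'
After 7 (b): row=0 col=9 char='b'
After 8 (j): row=1 col=9 char='e'
After 9 (k): row=0 col=9 char='b'
After 10 (j): row=1 col=9 char='e'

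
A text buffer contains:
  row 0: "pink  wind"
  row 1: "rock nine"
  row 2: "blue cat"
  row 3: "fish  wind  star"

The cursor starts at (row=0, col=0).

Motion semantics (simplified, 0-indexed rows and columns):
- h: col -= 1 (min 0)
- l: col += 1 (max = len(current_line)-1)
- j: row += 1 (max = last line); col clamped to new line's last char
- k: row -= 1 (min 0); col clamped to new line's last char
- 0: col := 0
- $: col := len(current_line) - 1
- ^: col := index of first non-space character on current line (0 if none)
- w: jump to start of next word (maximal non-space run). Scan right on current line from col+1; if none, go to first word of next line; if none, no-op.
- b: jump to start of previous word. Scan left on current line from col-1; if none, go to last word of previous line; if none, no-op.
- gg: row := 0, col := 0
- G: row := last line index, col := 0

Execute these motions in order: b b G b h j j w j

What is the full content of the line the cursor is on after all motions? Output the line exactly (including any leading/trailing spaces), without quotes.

After 1 (b): row=0 col=0 char='p'
After 2 (b): row=0 col=0 char='p'
After 3 (G): row=3 col=0 char='f'
After 4 (b): row=2 col=5 char='c'
After 5 (h): row=2 col=4 char='_'
After 6 (j): row=3 col=4 char='_'
After 7 (j): row=3 col=4 char='_'
After 8 (w): row=3 col=6 char='w'
After 9 (j): row=3 col=6 char='w'

Answer: fish  wind  star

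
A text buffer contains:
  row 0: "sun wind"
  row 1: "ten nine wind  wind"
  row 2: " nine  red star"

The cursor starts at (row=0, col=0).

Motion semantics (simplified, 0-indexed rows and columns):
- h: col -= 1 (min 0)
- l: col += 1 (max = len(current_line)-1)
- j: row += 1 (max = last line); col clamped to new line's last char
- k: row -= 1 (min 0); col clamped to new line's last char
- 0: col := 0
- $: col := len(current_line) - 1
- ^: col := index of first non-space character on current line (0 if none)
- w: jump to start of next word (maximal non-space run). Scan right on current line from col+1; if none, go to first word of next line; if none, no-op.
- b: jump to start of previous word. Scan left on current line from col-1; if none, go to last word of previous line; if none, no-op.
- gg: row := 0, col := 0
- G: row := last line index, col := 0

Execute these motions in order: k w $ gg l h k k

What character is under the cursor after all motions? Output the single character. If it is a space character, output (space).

After 1 (k): row=0 col=0 char='s'
After 2 (w): row=0 col=4 char='w'
After 3 ($): row=0 col=7 char='d'
After 4 (gg): row=0 col=0 char='s'
After 5 (l): row=0 col=1 char='u'
After 6 (h): row=0 col=0 char='s'
After 7 (k): row=0 col=0 char='s'
After 8 (k): row=0 col=0 char='s'

Answer: s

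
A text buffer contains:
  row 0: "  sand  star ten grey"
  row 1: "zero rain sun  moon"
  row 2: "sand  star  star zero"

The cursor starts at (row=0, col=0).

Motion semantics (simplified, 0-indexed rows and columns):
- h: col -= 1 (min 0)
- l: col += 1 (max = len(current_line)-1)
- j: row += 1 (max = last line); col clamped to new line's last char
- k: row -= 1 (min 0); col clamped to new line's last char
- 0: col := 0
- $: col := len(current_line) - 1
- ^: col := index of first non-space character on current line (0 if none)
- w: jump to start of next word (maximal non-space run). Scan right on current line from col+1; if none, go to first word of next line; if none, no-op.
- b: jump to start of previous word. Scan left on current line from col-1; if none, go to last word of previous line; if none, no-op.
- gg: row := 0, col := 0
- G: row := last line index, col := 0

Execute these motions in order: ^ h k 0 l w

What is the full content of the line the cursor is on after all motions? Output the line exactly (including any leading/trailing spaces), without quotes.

Answer:   sand  star ten grey

Derivation:
After 1 (^): row=0 col=2 char='s'
After 2 (h): row=0 col=1 char='_'
After 3 (k): row=0 col=1 char='_'
After 4 (0): row=0 col=0 char='_'
After 5 (l): row=0 col=1 char='_'
After 6 (w): row=0 col=2 char='s'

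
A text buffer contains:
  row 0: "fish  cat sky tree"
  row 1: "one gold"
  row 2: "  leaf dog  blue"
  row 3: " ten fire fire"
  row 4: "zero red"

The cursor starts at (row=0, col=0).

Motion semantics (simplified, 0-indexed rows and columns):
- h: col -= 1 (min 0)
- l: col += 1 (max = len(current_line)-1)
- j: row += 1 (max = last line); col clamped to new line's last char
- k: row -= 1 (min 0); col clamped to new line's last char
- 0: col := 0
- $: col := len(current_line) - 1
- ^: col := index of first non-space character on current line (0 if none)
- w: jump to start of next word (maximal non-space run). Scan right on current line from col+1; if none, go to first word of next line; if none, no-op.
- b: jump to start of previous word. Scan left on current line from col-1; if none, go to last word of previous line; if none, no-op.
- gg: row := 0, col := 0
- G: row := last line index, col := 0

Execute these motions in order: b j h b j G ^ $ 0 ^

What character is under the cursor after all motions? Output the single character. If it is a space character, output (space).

After 1 (b): row=0 col=0 char='f'
After 2 (j): row=1 col=0 char='o'
After 3 (h): row=1 col=0 char='o'
After 4 (b): row=0 col=14 char='t'
After 5 (j): row=1 col=7 char='d'
After 6 (G): row=4 col=0 char='z'
After 7 (^): row=4 col=0 char='z'
After 8 ($): row=4 col=7 char='d'
After 9 (0): row=4 col=0 char='z'
After 10 (^): row=4 col=0 char='z'

Answer: z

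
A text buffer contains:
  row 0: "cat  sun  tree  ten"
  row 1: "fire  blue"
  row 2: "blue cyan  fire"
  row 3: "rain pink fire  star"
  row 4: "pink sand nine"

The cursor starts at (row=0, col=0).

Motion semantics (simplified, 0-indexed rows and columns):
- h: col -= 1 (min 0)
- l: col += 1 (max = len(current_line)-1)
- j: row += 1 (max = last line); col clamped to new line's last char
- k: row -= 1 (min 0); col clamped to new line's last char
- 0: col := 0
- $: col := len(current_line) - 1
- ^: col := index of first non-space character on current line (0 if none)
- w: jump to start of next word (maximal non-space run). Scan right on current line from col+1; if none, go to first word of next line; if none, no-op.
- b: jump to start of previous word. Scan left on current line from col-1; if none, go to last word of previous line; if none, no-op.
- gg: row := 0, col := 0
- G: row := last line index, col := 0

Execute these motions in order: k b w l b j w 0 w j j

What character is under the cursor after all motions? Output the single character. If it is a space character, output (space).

After 1 (k): row=0 col=0 char='c'
After 2 (b): row=0 col=0 char='c'
After 3 (w): row=0 col=5 char='s'
After 4 (l): row=0 col=6 char='u'
After 5 (b): row=0 col=5 char='s'
After 6 (j): row=1 col=5 char='_'
After 7 (w): row=1 col=6 char='b'
After 8 (0): row=1 col=0 char='f'
After 9 (w): row=1 col=6 char='b'
After 10 (j): row=2 col=6 char='y'
After 11 (j): row=3 col=6 char='i'

Answer: i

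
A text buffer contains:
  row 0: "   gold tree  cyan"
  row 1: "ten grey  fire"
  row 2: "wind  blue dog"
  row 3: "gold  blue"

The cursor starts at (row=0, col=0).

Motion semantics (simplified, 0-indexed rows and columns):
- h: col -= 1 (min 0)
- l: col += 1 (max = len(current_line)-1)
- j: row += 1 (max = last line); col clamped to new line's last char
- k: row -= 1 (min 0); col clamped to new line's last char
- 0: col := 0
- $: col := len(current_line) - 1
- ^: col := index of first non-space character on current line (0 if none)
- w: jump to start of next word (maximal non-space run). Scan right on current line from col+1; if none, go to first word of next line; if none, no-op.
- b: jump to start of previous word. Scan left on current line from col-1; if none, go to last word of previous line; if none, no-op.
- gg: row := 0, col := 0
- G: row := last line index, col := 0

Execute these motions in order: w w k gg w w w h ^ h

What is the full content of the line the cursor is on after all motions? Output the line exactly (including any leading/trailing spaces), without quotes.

After 1 (w): row=0 col=3 char='g'
After 2 (w): row=0 col=8 char='t'
After 3 (k): row=0 col=8 char='t'
After 4 (gg): row=0 col=0 char='_'
After 5 (w): row=0 col=3 char='g'
After 6 (w): row=0 col=8 char='t'
After 7 (w): row=0 col=14 char='c'
After 8 (h): row=0 col=13 char='_'
After 9 (^): row=0 col=3 char='g'
After 10 (h): row=0 col=2 char='_'

Answer:    gold tree  cyan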